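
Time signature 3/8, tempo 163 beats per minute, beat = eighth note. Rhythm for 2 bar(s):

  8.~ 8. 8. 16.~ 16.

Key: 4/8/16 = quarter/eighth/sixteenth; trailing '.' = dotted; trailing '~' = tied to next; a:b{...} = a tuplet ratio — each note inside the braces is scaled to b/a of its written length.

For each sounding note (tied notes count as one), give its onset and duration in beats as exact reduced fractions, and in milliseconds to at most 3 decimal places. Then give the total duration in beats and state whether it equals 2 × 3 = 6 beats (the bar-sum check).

1) 0.0ms=0b +1104.294ms=3b
2) 1104.294ms=3b +552.147ms=3/2b
3) 1656.442ms=9/2b +552.147ms=3/2b
Σ=6b of 6 (163bpm 3/8) — PASS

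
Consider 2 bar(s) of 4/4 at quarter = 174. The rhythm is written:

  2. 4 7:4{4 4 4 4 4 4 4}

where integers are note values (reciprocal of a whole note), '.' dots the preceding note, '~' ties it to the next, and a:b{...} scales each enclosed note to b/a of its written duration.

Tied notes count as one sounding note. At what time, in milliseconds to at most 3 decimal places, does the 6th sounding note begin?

1. 0.0ms @ 0 + 1034.483ms (3)
2. 1034.483ms @ 3 + 344.828ms (1)
3. 1379.31ms @ 4 + 197.044ms (4/7)
4. 1576.355ms @ 32/7 + 197.044ms (4/7)
5. 1773.399ms @ 36/7 + 197.044ms (4/7)
6. 1970.443ms @ 40/7 + 197.044ms (4/7)
7. 2167.488ms @ 44/7 + 197.044ms (4/7)
8. 2364.532ms @ 48/7 + 197.044ms (4/7)
9. 2561.576ms @ 52/7 + 197.044ms (4/7)

note 6 onset = 40/7b = 1970.443ms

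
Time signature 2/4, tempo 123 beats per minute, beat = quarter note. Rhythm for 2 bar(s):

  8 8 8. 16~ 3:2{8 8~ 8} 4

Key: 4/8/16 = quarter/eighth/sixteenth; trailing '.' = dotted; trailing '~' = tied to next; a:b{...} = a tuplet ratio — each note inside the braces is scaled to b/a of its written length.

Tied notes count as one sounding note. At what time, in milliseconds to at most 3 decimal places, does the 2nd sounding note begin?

1. 0.0ms @ 0 + 243.902ms (1/2)
2. 243.902ms @ 1/2 + 243.902ms (1/2)
3. 487.805ms @ 1 + 365.854ms (3/4)
4. 853.659ms @ 7/4 + 284.553ms (7/12)
5. 1138.211ms @ 7/3 + 325.203ms (2/3)
6. 1463.415ms @ 3 + 487.805ms (1)

note 2 onset = 1/2b = 243.902ms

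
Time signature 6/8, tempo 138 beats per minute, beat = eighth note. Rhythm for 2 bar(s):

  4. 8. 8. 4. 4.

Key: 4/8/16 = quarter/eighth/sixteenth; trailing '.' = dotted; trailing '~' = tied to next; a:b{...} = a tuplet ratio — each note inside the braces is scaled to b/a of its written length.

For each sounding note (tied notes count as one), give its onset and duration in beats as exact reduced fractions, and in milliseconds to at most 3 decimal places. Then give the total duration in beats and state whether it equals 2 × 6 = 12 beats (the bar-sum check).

1) 0.0ms=0b +1304.348ms=3b
2) 1304.348ms=3b +652.174ms=3/2b
3) 1956.522ms=9/2b +652.174ms=3/2b
4) 2608.696ms=6b +1304.348ms=3b
5) 3913.043ms=9b +1304.348ms=3b
Σ=12b of 12 (138bpm 6/8) — PASS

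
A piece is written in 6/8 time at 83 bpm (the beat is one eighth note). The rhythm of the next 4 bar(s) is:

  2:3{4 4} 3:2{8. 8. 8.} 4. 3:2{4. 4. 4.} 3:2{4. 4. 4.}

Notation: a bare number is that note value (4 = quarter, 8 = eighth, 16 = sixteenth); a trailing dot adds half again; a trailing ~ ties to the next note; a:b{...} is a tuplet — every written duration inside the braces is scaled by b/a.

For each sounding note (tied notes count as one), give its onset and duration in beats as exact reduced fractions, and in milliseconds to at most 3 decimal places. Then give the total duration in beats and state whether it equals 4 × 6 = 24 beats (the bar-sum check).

1) 0.0ms=0b +2168.675ms=3b
2) 2168.675ms=3b +2168.675ms=3b
3) 4337.349ms=6b +722.892ms=1b
4) 5060.241ms=7b +722.892ms=1b
5) 5783.133ms=8b +722.892ms=1b
6) 6506.024ms=9b +2168.675ms=3b
7) 8674.699ms=12b +1445.783ms=2b
8) 10120.482ms=14b +1445.783ms=2b
9) 11566.265ms=16b +1445.783ms=2b
10) 13012.048ms=18b +1445.783ms=2b
11) 14457.831ms=20b +1445.783ms=2b
12) 15903.614ms=22b +1445.783ms=2b
Σ=24b of 24 (83bpm 6/8) — PASS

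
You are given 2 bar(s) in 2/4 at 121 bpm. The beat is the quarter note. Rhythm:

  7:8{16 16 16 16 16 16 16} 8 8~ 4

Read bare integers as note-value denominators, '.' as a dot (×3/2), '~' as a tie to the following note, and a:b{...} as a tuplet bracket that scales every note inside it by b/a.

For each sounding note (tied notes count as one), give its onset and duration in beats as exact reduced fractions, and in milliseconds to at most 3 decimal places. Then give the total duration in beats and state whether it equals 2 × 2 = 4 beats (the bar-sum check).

1) 0.0ms=0b +141.677ms=2/7b
2) 141.677ms=2/7b +141.677ms=2/7b
3) 283.353ms=4/7b +141.677ms=2/7b
4) 425.03ms=6/7b +141.677ms=2/7b
5) 566.706ms=8/7b +141.677ms=2/7b
6) 708.383ms=10/7b +141.677ms=2/7b
7) 850.059ms=12/7b +141.677ms=2/7b
8) 991.736ms=2b +247.934ms=1/2b
9) 1239.669ms=5/2b +743.802ms=3/2b
Σ=4b of 4 (121bpm 2/4) — PASS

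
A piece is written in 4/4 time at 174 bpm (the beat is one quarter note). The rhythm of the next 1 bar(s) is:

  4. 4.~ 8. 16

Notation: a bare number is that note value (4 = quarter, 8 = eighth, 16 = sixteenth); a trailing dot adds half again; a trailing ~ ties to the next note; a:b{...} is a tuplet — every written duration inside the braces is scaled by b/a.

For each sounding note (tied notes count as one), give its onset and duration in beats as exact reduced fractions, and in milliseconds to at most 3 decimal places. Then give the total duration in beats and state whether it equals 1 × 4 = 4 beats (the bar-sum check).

1) 0.0ms=0b +517.241ms=3/2b
2) 517.241ms=3/2b +775.862ms=9/4b
3) 1293.103ms=15/4b +86.207ms=1/4b
Σ=4b of 4 (174bpm 4/4) — PASS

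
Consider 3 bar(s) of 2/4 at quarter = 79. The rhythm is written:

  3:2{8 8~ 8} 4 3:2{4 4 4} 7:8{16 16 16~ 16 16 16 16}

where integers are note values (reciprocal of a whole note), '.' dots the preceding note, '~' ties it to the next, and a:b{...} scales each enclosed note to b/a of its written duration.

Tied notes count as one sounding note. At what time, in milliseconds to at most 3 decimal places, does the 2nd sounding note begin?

note 2 onset = 1/3b = 253.165ms

1. 0.0ms @ 0 + 253.165ms (1/3)
2. 253.165ms @ 1/3 + 506.329ms (2/3)
3. 759.494ms @ 1 + 759.494ms (1)
4. 1518.987ms @ 2 + 506.329ms (2/3)
5. 2025.316ms @ 8/3 + 506.329ms (2/3)
6. 2531.646ms @ 10/3 + 506.329ms (2/3)
7. 3037.975ms @ 4 + 216.998ms (2/7)
8. 3254.973ms @ 30/7 + 216.998ms (2/7)
9. 3471.971ms @ 32/7 + 433.996ms (4/7)
10. 3905.967ms @ 36/7 + 216.998ms (2/7)
11. 4122.966ms @ 38/7 + 216.998ms (2/7)
12. 4339.964ms @ 40/7 + 216.998ms (2/7)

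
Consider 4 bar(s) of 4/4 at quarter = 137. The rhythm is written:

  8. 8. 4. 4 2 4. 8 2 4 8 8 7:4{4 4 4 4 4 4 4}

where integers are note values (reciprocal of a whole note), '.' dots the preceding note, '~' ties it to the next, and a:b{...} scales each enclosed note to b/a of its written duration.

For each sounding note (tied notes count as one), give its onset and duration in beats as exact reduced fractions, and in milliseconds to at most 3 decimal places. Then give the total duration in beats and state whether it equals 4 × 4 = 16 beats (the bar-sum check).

1) 0.0ms=0b +328.467ms=3/4b
2) 328.467ms=3/4b +328.467ms=3/4b
3) 656.934ms=3/2b +656.934ms=3/2b
4) 1313.869ms=3b +437.956ms=1b
5) 1751.825ms=4b +875.912ms=2b
6) 2627.737ms=6b +656.934ms=3/2b
7) 3284.672ms=15/2b +218.978ms=1/2b
8) 3503.65ms=8b +875.912ms=2b
9) 4379.562ms=10b +437.956ms=1b
10) 4817.518ms=11b +218.978ms=1/2b
11) 5036.496ms=23/2b +218.978ms=1/2b
12) 5255.474ms=12b +250.261ms=4/7b
13) 5505.735ms=88/7b +250.261ms=4/7b
14) 5755.996ms=92/7b +250.261ms=4/7b
15) 6006.257ms=96/7b +250.261ms=4/7b
16) 6256.517ms=100/7b +250.261ms=4/7b
17) 6506.778ms=104/7b +250.261ms=4/7b
18) 6757.039ms=108/7b +250.261ms=4/7b
Σ=16b of 16 (137bpm 4/4) — PASS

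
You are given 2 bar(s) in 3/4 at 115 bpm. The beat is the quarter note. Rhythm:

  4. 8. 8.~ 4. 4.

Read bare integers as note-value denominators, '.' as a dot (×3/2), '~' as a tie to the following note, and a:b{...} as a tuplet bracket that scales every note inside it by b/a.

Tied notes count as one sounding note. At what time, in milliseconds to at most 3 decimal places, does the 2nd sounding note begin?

note 2 onset = 3/2b = 782.609ms

1. 0.0ms @ 0 + 782.609ms (3/2)
2. 782.609ms @ 3/2 + 391.304ms (3/4)
3. 1173.913ms @ 9/4 + 1173.913ms (9/4)
4. 2347.826ms @ 9/2 + 782.609ms (3/2)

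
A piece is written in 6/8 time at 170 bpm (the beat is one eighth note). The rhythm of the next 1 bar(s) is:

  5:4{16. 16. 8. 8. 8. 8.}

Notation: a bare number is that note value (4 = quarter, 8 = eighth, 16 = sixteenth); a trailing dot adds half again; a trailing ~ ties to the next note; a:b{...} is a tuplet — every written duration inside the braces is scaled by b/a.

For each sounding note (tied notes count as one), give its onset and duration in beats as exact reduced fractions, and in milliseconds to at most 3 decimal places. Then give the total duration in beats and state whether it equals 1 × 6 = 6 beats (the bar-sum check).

1) 0.0ms=0b +211.765ms=3/5b
2) 211.765ms=3/5b +211.765ms=3/5b
3) 423.529ms=6/5b +423.529ms=6/5b
4) 847.059ms=12/5b +423.529ms=6/5b
5) 1270.588ms=18/5b +423.529ms=6/5b
6) 1694.118ms=24/5b +423.529ms=6/5b
Σ=6b of 6 (170bpm 6/8) — PASS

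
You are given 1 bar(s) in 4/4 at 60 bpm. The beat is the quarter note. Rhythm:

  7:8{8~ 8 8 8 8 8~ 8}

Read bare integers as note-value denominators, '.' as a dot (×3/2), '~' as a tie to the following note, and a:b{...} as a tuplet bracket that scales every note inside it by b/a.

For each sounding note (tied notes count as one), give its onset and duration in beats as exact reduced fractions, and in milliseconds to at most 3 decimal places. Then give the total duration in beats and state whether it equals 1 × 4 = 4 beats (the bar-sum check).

1) 0.0ms=0b +1142.857ms=8/7b
2) 1142.857ms=8/7b +571.429ms=4/7b
3) 1714.286ms=12/7b +571.429ms=4/7b
4) 2285.714ms=16/7b +571.429ms=4/7b
5) 2857.143ms=20/7b +1142.857ms=8/7b
Σ=4b of 4 (60bpm 4/4) — PASS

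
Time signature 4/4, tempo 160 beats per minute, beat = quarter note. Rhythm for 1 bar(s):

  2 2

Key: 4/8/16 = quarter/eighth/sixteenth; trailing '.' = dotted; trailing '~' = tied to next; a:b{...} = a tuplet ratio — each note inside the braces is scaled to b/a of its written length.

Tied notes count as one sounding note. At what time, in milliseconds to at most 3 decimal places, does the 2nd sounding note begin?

1. 0.0ms @ 0 + 750.0ms (2)
2. 750.0ms @ 2 + 750.0ms (2)

note 2 onset = 2b = 750.0ms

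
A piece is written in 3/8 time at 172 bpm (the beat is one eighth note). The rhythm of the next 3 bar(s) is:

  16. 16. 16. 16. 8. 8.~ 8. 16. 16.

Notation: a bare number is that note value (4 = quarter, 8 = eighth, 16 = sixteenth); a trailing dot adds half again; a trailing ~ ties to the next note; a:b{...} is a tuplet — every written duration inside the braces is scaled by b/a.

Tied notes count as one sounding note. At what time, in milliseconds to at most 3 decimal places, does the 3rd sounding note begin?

note 3 onset = 3/2b = 523.256ms

1. 0.0ms @ 0 + 261.628ms (3/4)
2. 261.628ms @ 3/4 + 261.628ms (3/4)
3. 523.256ms @ 3/2 + 261.628ms (3/4)
4. 784.884ms @ 9/4 + 261.628ms (3/4)
5. 1046.512ms @ 3 + 523.256ms (3/2)
6. 1569.767ms @ 9/2 + 1046.512ms (3)
7. 2616.279ms @ 15/2 + 261.628ms (3/4)
8. 2877.907ms @ 33/4 + 261.628ms (3/4)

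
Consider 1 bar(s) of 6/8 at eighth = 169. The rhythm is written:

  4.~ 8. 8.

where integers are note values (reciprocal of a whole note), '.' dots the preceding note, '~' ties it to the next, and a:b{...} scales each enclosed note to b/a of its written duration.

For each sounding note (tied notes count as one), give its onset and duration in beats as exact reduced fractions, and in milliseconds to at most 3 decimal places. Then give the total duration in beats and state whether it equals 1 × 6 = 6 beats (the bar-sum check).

1) 0.0ms=0b +1597.633ms=9/2b
2) 1597.633ms=9/2b +532.544ms=3/2b
Σ=6b of 6 (169bpm 6/8) — PASS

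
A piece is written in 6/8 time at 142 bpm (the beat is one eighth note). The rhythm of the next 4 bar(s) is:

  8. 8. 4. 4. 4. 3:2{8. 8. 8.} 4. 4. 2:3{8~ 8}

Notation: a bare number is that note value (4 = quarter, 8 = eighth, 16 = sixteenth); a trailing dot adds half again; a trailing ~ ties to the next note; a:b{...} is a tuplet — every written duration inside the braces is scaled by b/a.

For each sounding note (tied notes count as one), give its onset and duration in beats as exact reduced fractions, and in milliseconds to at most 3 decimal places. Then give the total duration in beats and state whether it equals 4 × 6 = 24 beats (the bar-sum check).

1) 0.0ms=0b +633.803ms=3/2b
2) 633.803ms=3/2b +633.803ms=3/2b
3) 1267.606ms=3b +1267.606ms=3b
4) 2535.211ms=6b +1267.606ms=3b
5) 3802.817ms=9b +1267.606ms=3b
6) 5070.423ms=12b +422.535ms=1b
7) 5492.958ms=13b +422.535ms=1b
8) 5915.493ms=14b +422.535ms=1b
9) 6338.028ms=15b +1267.606ms=3b
10) 7605.634ms=18b +1267.606ms=3b
11) 8873.239ms=21b +1267.606ms=3b
Σ=24b of 24 (142bpm 6/8) — PASS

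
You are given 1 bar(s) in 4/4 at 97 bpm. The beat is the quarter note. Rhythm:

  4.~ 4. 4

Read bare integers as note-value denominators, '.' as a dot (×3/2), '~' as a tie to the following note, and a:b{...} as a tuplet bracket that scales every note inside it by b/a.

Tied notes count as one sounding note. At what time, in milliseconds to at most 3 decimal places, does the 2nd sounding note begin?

note 2 onset = 3b = 1855.67ms

1. 0.0ms @ 0 + 1855.67ms (3)
2. 1855.67ms @ 3 + 618.557ms (1)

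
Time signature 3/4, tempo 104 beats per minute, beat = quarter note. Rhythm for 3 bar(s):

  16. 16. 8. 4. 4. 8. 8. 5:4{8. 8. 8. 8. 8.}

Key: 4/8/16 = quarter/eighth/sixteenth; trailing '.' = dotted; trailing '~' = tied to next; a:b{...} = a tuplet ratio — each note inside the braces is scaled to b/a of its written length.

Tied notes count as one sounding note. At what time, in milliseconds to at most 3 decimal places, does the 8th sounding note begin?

note 8 onset = 6b = 3461.538ms

1. 0.0ms @ 0 + 216.346ms (3/8)
2. 216.346ms @ 3/8 + 216.346ms (3/8)
3. 432.692ms @ 3/4 + 432.692ms (3/4)
4. 865.385ms @ 3/2 + 865.385ms (3/2)
5. 1730.769ms @ 3 + 865.385ms (3/2)
6. 2596.154ms @ 9/2 + 432.692ms (3/4)
7. 3028.846ms @ 21/4 + 432.692ms (3/4)
8. 3461.538ms @ 6 + 346.154ms (3/5)
9. 3807.692ms @ 33/5 + 346.154ms (3/5)
10. 4153.846ms @ 36/5 + 346.154ms (3/5)
11. 4500.0ms @ 39/5 + 346.154ms (3/5)
12. 4846.154ms @ 42/5 + 346.154ms (3/5)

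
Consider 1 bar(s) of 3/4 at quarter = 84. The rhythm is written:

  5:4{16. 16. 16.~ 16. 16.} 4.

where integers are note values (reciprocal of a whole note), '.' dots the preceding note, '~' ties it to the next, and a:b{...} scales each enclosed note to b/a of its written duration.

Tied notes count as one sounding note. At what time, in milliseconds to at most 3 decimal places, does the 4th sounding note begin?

note 4 onset = 6/5b = 857.143ms

1. 0.0ms @ 0 + 214.286ms (3/10)
2. 214.286ms @ 3/10 + 214.286ms (3/10)
3. 428.571ms @ 3/5 + 428.571ms (3/5)
4. 857.143ms @ 6/5 + 214.286ms (3/10)
5. 1071.429ms @ 3/2 + 1071.429ms (3/2)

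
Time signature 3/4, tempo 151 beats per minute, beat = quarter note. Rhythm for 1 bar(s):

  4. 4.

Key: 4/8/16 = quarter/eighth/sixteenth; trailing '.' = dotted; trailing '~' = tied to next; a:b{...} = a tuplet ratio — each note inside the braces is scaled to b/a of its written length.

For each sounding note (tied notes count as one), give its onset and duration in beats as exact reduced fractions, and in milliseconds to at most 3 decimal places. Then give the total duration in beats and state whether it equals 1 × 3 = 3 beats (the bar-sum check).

1) 0.0ms=0b +596.026ms=3/2b
2) 596.026ms=3/2b +596.026ms=3/2b
Σ=3b of 3 (151bpm 3/4) — PASS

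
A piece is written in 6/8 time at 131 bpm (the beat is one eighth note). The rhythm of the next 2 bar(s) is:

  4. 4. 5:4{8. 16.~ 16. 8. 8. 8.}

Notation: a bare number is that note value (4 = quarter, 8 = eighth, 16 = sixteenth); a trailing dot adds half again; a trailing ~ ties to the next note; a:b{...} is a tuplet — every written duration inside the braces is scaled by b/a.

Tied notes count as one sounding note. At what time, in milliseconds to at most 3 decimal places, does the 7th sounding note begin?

1. 0.0ms @ 0 + 1374.046ms (3)
2. 1374.046ms @ 3 + 1374.046ms (3)
3. 2748.092ms @ 6 + 549.618ms (6/5)
4. 3297.71ms @ 36/5 + 549.618ms (6/5)
5. 3847.328ms @ 42/5 + 549.618ms (6/5)
6. 4396.947ms @ 48/5 + 549.618ms (6/5)
7. 4946.565ms @ 54/5 + 549.618ms (6/5)

note 7 onset = 54/5b = 4946.565ms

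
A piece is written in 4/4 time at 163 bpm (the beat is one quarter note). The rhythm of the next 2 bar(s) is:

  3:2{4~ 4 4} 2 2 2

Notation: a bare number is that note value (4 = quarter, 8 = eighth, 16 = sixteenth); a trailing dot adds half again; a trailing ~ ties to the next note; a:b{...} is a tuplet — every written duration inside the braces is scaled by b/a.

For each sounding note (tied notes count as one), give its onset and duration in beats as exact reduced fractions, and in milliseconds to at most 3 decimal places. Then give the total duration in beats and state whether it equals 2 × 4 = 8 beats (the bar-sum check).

1) 0.0ms=0b +490.798ms=4/3b
2) 490.798ms=4/3b +245.399ms=2/3b
3) 736.196ms=2b +736.196ms=2b
4) 1472.393ms=4b +736.196ms=2b
5) 2208.589ms=6b +736.196ms=2b
Σ=8b of 8 (163bpm 4/4) — PASS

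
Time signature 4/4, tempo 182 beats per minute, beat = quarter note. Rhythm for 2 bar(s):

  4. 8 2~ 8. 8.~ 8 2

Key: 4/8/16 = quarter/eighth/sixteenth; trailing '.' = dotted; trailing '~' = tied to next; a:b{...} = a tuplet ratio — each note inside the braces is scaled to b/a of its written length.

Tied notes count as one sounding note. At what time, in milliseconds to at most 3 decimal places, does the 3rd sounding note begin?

note 3 onset = 2b = 659.341ms

1. 0.0ms @ 0 + 494.505ms (3/2)
2. 494.505ms @ 3/2 + 164.835ms (1/2)
3. 659.341ms @ 2 + 906.593ms (11/4)
4. 1565.934ms @ 19/4 + 412.088ms (5/4)
5. 1978.022ms @ 6 + 659.341ms (2)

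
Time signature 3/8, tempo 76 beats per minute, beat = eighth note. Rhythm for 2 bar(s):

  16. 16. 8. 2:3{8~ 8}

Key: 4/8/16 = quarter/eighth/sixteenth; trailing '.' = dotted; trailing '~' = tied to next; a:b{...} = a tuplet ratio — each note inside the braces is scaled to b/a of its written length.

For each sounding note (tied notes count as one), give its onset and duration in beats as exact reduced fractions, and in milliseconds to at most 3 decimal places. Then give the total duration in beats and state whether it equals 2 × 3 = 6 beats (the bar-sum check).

1) 0.0ms=0b +592.105ms=3/4b
2) 592.105ms=3/4b +592.105ms=3/4b
3) 1184.211ms=3/2b +1184.211ms=3/2b
4) 2368.421ms=3b +2368.421ms=3b
Σ=6b of 6 (76bpm 3/8) — PASS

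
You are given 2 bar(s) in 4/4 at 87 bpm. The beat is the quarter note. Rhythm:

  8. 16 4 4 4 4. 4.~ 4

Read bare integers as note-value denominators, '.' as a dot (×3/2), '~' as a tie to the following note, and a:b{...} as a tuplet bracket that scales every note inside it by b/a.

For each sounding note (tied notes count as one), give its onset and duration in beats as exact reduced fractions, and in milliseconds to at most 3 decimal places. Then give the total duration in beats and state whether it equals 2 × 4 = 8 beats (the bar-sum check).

1) 0.0ms=0b +517.241ms=3/4b
2) 517.241ms=3/4b +172.414ms=1/4b
3) 689.655ms=1b +689.655ms=1b
4) 1379.31ms=2b +689.655ms=1b
5) 2068.966ms=3b +689.655ms=1b
6) 2758.621ms=4b +1034.483ms=3/2b
7) 3793.103ms=11/2b +1724.138ms=5/2b
Σ=8b of 8 (87bpm 4/4) — PASS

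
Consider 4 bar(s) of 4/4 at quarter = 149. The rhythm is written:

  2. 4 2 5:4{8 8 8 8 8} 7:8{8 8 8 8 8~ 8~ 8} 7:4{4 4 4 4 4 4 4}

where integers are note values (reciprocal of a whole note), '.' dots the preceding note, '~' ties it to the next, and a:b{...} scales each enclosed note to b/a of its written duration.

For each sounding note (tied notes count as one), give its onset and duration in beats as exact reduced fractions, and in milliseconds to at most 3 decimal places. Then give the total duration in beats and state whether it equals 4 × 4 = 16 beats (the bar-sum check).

1) 0.0ms=0b +1208.054ms=3b
2) 1208.054ms=3b +402.685ms=1b
3) 1610.738ms=4b +805.369ms=2b
4) 2416.107ms=6b +161.074ms=2/5b
5) 2577.181ms=32/5b +161.074ms=2/5b
6) 2738.255ms=34/5b +161.074ms=2/5b
7) 2899.329ms=36/5b +161.074ms=2/5b
8) 3060.403ms=38/5b +161.074ms=2/5b
9) 3221.477ms=8b +230.105ms=4/7b
10) 3451.582ms=60/7b +230.105ms=4/7b
11) 3681.687ms=64/7b +230.105ms=4/7b
12) 3911.793ms=68/7b +230.105ms=4/7b
13) 4141.898ms=72/7b +690.316ms=12/7b
14) 4832.215ms=12b +230.105ms=4/7b
15) 5062.32ms=88/7b +230.105ms=4/7b
16) 5292.426ms=92/7b +230.105ms=4/7b
17) 5522.531ms=96/7b +230.105ms=4/7b
18) 5752.637ms=100/7b +230.105ms=4/7b
19) 5982.742ms=104/7b +230.105ms=4/7b
20) 6212.848ms=108/7b +230.105ms=4/7b
Σ=16b of 16 (149bpm 4/4) — PASS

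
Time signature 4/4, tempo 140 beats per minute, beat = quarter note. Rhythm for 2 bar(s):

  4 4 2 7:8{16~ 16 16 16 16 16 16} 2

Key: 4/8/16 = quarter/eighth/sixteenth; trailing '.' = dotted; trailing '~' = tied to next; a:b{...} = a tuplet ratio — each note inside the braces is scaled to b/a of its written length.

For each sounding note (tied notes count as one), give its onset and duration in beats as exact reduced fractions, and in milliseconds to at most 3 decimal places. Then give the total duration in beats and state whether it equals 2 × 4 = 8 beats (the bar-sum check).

1) 0.0ms=0b +428.571ms=1b
2) 428.571ms=1b +428.571ms=1b
3) 857.143ms=2b +857.143ms=2b
4) 1714.286ms=4b +244.898ms=4/7b
5) 1959.184ms=32/7b +122.449ms=2/7b
6) 2081.633ms=34/7b +122.449ms=2/7b
7) 2204.082ms=36/7b +122.449ms=2/7b
8) 2326.531ms=38/7b +122.449ms=2/7b
9) 2448.98ms=40/7b +122.449ms=2/7b
10) 2571.429ms=6b +857.143ms=2b
Σ=8b of 8 (140bpm 4/4) — PASS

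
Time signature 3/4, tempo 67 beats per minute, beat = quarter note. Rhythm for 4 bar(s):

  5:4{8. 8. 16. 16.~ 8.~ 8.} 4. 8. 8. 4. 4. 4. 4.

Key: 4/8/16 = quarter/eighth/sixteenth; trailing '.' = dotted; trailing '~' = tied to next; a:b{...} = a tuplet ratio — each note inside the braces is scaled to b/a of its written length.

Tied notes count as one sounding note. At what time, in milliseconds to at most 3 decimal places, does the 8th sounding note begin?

note 8 onset = 6b = 5373.134ms

1. 0.0ms @ 0 + 537.313ms (3/5)
2. 537.313ms @ 3/5 + 537.313ms (3/5)
3. 1074.627ms @ 6/5 + 268.657ms (3/10)
4. 1343.284ms @ 3/2 + 1343.284ms (3/2)
5. 2686.567ms @ 3 + 1343.284ms (3/2)
6. 4029.851ms @ 9/2 + 671.642ms (3/4)
7. 4701.493ms @ 21/4 + 671.642ms (3/4)
8. 5373.134ms @ 6 + 1343.284ms (3/2)
9. 6716.418ms @ 15/2 + 1343.284ms (3/2)
10. 8059.701ms @ 9 + 1343.284ms (3/2)
11. 9402.985ms @ 21/2 + 1343.284ms (3/2)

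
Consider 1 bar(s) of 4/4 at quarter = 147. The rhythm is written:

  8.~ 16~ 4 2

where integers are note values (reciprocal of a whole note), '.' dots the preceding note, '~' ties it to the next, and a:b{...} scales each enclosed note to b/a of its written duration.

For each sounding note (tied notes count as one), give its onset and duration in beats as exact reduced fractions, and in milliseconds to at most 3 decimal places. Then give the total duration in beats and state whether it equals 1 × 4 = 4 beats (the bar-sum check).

1) 0.0ms=0b +816.327ms=2b
2) 816.327ms=2b +816.327ms=2b
Σ=4b of 4 (147bpm 4/4) — PASS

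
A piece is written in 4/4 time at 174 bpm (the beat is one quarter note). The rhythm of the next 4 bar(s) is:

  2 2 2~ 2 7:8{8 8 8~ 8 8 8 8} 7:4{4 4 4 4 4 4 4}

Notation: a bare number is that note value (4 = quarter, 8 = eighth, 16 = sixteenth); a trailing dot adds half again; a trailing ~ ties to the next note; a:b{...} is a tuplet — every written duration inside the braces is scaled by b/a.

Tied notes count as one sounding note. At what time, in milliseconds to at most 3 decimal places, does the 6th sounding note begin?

1. 0.0ms @ 0 + 689.655ms (2)
2. 689.655ms @ 2 + 689.655ms (2)
3. 1379.31ms @ 4 + 1379.31ms (4)
4. 2758.621ms @ 8 + 197.044ms (4/7)
5. 2955.665ms @ 60/7 + 197.044ms (4/7)
6. 3152.709ms @ 64/7 + 394.089ms (8/7)
7. 3546.798ms @ 72/7 + 197.044ms (4/7)
8. 3743.842ms @ 76/7 + 197.044ms (4/7)
9. 3940.887ms @ 80/7 + 197.044ms (4/7)
10. 4137.931ms @ 12 + 197.044ms (4/7)
11. 4334.975ms @ 88/7 + 197.044ms (4/7)
12. 4532.02ms @ 92/7 + 197.044ms (4/7)
13. 4729.064ms @ 96/7 + 197.044ms (4/7)
14. 4926.108ms @ 100/7 + 197.044ms (4/7)
15. 5123.153ms @ 104/7 + 197.044ms (4/7)
16. 5320.197ms @ 108/7 + 197.044ms (4/7)

note 6 onset = 64/7b = 3152.709ms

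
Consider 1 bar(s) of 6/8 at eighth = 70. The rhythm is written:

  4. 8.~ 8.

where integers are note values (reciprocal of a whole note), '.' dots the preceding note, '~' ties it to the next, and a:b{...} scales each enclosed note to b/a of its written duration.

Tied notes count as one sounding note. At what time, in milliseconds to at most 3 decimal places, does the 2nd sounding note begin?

note 2 onset = 3b = 2571.429ms

1. 0.0ms @ 0 + 2571.429ms (3)
2. 2571.429ms @ 3 + 2571.429ms (3)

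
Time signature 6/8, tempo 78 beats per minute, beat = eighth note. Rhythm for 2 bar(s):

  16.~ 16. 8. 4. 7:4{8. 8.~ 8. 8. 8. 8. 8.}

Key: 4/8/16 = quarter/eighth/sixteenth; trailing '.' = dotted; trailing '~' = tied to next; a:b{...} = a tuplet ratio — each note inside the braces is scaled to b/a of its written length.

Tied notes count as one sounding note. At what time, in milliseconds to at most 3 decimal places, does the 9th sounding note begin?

1. 0.0ms @ 0 + 1153.846ms (3/2)
2. 1153.846ms @ 3/2 + 1153.846ms (3/2)
3. 2307.692ms @ 3 + 2307.692ms (3)
4. 4615.385ms @ 6 + 659.341ms (6/7)
5. 5274.725ms @ 48/7 + 1318.681ms (12/7)
6. 6593.407ms @ 60/7 + 659.341ms (6/7)
7. 7252.747ms @ 66/7 + 659.341ms (6/7)
8. 7912.088ms @ 72/7 + 659.341ms (6/7)
9. 8571.429ms @ 78/7 + 659.341ms (6/7)

note 9 onset = 78/7b = 8571.429ms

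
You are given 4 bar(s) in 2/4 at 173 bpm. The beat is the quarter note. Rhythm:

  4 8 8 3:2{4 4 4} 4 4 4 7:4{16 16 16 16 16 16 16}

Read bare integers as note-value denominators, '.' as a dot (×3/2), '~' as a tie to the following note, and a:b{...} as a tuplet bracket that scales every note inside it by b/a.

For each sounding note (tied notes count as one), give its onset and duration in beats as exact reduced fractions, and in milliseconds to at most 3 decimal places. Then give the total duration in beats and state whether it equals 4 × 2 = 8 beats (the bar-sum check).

1) 0.0ms=0b +346.821ms=1b
2) 346.821ms=1b +173.41ms=1/2b
3) 520.231ms=3/2b +173.41ms=1/2b
4) 693.642ms=2b +231.214ms=2/3b
5) 924.855ms=8/3b +231.214ms=2/3b
6) 1156.069ms=10/3b +231.214ms=2/3b
7) 1387.283ms=4b +346.821ms=1b
8) 1734.104ms=5b +346.821ms=1b
9) 2080.925ms=6b +346.821ms=1b
10) 2427.746ms=7b +49.546ms=1/7b
11) 2477.291ms=50/7b +49.546ms=1/7b
12) 2526.837ms=51/7b +49.546ms=1/7b
13) 2576.383ms=52/7b +49.546ms=1/7b
14) 2625.929ms=53/7b +49.546ms=1/7b
15) 2675.475ms=54/7b +49.546ms=1/7b
16) 2725.021ms=55/7b +49.546ms=1/7b
Σ=8b of 8 (173bpm 2/4) — PASS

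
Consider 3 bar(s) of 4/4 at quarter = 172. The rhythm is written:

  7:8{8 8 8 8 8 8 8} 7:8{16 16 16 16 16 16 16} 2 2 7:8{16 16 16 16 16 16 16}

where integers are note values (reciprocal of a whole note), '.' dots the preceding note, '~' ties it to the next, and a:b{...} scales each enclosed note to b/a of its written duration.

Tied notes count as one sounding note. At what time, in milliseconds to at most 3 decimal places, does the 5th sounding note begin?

note 5 onset = 16/7b = 797.342ms

1. 0.0ms @ 0 + 199.336ms (4/7)
2. 199.336ms @ 4/7 + 199.336ms (4/7)
3. 398.671ms @ 8/7 + 199.336ms (4/7)
4. 598.007ms @ 12/7 + 199.336ms (4/7)
5. 797.342ms @ 16/7 + 199.336ms (4/7)
6. 996.678ms @ 20/7 + 199.336ms (4/7)
7. 1196.013ms @ 24/7 + 199.336ms (4/7)
8. 1395.349ms @ 4 + 99.668ms (2/7)
9. 1495.017ms @ 30/7 + 99.668ms (2/7)
10. 1594.684ms @ 32/7 + 99.668ms (2/7)
11. 1694.352ms @ 34/7 + 99.668ms (2/7)
12. 1794.02ms @ 36/7 + 99.668ms (2/7)
13. 1893.688ms @ 38/7 + 99.668ms (2/7)
14. 1993.355ms @ 40/7 + 99.668ms (2/7)
15. 2093.023ms @ 6 + 697.674ms (2)
16. 2790.698ms @ 8 + 697.674ms (2)
17. 3488.372ms @ 10 + 99.668ms (2/7)
18. 3588.04ms @ 72/7 + 99.668ms (2/7)
19. 3687.708ms @ 74/7 + 99.668ms (2/7)
20. 3787.375ms @ 76/7 + 99.668ms (2/7)
21. 3887.043ms @ 78/7 + 99.668ms (2/7)
22. 3986.711ms @ 80/7 + 99.668ms (2/7)
23. 4086.379ms @ 82/7 + 99.668ms (2/7)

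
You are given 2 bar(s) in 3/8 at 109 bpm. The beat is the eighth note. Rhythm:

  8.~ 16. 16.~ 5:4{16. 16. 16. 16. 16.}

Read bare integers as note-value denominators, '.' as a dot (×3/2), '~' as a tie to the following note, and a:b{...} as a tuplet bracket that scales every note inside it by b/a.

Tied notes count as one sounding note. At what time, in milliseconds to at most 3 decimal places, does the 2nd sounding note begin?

1. 0.0ms @ 0 + 1238.532ms (9/4)
2. 1238.532ms @ 9/4 + 743.119ms (27/20)
3. 1981.651ms @ 18/5 + 330.275ms (3/5)
4. 2311.927ms @ 21/5 + 330.275ms (3/5)
5. 2642.202ms @ 24/5 + 330.275ms (3/5)
6. 2972.477ms @ 27/5 + 330.275ms (3/5)

note 2 onset = 9/4b = 1238.532ms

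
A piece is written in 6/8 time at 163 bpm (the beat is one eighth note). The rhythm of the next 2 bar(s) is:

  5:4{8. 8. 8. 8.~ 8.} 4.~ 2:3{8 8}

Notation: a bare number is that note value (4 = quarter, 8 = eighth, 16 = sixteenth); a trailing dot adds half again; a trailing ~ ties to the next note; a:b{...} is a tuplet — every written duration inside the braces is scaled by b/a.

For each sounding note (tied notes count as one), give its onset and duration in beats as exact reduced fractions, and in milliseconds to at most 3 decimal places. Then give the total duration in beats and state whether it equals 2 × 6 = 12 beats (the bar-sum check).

1) 0.0ms=0b +441.718ms=6/5b
2) 441.718ms=6/5b +441.718ms=6/5b
3) 883.436ms=12/5b +441.718ms=6/5b
4) 1325.153ms=18/5b +883.436ms=12/5b
5) 2208.589ms=6b +1656.442ms=9/2b
6) 3865.031ms=21/2b +552.147ms=3/2b
Σ=12b of 12 (163bpm 6/8) — PASS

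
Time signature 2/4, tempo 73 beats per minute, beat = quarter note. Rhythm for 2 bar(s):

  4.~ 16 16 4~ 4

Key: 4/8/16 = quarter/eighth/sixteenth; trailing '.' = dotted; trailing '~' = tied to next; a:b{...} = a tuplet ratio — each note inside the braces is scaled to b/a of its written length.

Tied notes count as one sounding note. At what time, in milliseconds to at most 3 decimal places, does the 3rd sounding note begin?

note 3 onset = 2b = 1643.836ms

1. 0.0ms @ 0 + 1438.356ms (7/4)
2. 1438.356ms @ 7/4 + 205.479ms (1/4)
3. 1643.836ms @ 2 + 1643.836ms (2)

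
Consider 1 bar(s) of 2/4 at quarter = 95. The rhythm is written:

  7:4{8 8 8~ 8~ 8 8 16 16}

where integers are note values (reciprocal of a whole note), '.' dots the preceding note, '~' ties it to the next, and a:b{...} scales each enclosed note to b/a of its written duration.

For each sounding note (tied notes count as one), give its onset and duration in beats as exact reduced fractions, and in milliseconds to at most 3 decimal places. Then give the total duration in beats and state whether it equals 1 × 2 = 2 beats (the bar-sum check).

1) 0.0ms=0b +180.451ms=2/7b
2) 180.451ms=2/7b +180.451ms=2/7b
3) 360.902ms=4/7b +541.353ms=6/7b
4) 902.256ms=10/7b +180.451ms=2/7b
5) 1082.707ms=12/7b +90.226ms=1/7b
6) 1172.932ms=13/7b +90.226ms=1/7b
Σ=2b of 2 (95bpm 2/4) — PASS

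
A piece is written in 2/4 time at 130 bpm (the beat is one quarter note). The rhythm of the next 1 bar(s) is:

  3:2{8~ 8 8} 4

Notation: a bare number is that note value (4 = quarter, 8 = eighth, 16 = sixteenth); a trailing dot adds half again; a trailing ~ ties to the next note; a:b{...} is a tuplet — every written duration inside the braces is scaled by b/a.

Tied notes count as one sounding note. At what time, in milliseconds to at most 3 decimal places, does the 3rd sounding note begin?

note 3 onset = 1b = 461.538ms

1. 0.0ms @ 0 + 307.692ms (2/3)
2. 307.692ms @ 2/3 + 153.846ms (1/3)
3. 461.538ms @ 1 + 461.538ms (1)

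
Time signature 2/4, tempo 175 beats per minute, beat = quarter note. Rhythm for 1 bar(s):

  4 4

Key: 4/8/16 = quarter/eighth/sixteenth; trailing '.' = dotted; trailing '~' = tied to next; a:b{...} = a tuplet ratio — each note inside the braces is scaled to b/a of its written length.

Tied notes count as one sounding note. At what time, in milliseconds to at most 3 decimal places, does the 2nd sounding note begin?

note 2 onset = 1b = 342.857ms

1. 0.0ms @ 0 + 342.857ms (1)
2. 342.857ms @ 1 + 342.857ms (1)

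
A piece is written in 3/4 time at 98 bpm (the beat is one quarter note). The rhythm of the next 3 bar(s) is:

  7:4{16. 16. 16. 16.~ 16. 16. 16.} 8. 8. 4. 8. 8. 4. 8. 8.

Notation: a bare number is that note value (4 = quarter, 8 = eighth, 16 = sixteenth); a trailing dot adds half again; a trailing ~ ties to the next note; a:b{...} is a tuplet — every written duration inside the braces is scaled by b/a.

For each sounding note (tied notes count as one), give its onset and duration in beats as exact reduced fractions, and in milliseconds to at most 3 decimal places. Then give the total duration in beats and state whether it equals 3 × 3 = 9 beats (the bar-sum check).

1) 0.0ms=0b +131.195ms=3/14b
2) 131.195ms=3/14b +131.195ms=3/14b
3) 262.391ms=3/7b +131.195ms=3/14b
4) 393.586ms=9/14b +262.391ms=3/7b
5) 655.977ms=15/14b +131.195ms=3/14b
6) 787.172ms=9/7b +131.195ms=3/14b
7) 918.367ms=3/2b +459.184ms=3/4b
8) 1377.551ms=9/4b +459.184ms=3/4b
9) 1836.735ms=3b +918.367ms=3/2b
10) 2755.102ms=9/2b +459.184ms=3/4b
11) 3214.286ms=21/4b +459.184ms=3/4b
12) 3673.469ms=6b +918.367ms=3/2b
13) 4591.837ms=15/2b +459.184ms=3/4b
14) 5051.02ms=33/4b +459.184ms=3/4b
Σ=9b of 9 (98bpm 3/4) — PASS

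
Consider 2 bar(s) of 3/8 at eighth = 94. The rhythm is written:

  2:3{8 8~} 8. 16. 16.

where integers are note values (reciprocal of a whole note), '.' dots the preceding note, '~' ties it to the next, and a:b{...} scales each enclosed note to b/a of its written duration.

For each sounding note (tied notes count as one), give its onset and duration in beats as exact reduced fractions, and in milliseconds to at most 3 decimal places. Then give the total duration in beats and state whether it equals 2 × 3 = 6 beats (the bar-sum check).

1) 0.0ms=0b +957.447ms=3/2b
2) 957.447ms=3/2b +1914.894ms=3b
3) 2872.34ms=9/2b +478.723ms=3/4b
4) 3351.064ms=21/4b +478.723ms=3/4b
Σ=6b of 6 (94bpm 3/8) — PASS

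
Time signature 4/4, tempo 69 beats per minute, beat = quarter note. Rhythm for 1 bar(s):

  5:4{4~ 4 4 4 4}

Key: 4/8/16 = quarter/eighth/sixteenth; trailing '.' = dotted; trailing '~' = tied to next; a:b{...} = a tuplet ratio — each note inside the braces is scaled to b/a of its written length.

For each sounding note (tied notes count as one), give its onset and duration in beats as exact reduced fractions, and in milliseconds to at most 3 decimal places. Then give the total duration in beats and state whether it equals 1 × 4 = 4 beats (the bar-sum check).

1) 0.0ms=0b +1391.304ms=8/5b
2) 1391.304ms=8/5b +695.652ms=4/5b
3) 2086.957ms=12/5b +695.652ms=4/5b
4) 2782.609ms=16/5b +695.652ms=4/5b
Σ=4b of 4 (69bpm 4/4) — PASS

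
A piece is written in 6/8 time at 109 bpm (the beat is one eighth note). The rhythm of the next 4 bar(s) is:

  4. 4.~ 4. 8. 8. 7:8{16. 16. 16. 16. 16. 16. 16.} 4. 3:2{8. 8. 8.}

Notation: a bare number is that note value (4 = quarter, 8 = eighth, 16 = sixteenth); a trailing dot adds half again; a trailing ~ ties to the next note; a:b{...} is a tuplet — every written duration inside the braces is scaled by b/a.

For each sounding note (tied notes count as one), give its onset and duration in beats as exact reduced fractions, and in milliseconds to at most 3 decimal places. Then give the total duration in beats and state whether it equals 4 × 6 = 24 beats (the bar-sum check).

1) 0.0ms=0b +1651.376ms=3b
2) 1651.376ms=3b +3302.752ms=6b
3) 4954.128ms=9b +825.688ms=3/2b
4) 5779.817ms=21/2b +825.688ms=3/2b
5) 6605.505ms=12b +471.822ms=6/7b
6) 7077.326ms=90/7b +471.822ms=6/7b
7) 7549.148ms=96/7b +471.822ms=6/7b
8) 8020.97ms=102/7b +471.822ms=6/7b
9) 8492.792ms=108/7b +471.822ms=6/7b
10) 8964.613ms=114/7b +471.822ms=6/7b
11) 9436.435ms=120/7b +471.822ms=6/7b
12) 9908.257ms=18b +1651.376ms=3b
13) 11559.633ms=21b +550.459ms=1b
14) 12110.092ms=22b +550.459ms=1b
15) 12660.55ms=23b +550.459ms=1b
Σ=24b of 24 (109bpm 6/8) — PASS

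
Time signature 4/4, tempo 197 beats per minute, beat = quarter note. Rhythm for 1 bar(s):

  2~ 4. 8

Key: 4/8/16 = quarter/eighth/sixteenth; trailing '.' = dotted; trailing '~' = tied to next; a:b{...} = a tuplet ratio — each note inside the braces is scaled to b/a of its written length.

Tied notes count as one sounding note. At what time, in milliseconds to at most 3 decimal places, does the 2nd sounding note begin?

note 2 onset = 7/2b = 1065.99ms

1. 0.0ms @ 0 + 1065.99ms (7/2)
2. 1065.99ms @ 7/2 + 152.284ms (1/2)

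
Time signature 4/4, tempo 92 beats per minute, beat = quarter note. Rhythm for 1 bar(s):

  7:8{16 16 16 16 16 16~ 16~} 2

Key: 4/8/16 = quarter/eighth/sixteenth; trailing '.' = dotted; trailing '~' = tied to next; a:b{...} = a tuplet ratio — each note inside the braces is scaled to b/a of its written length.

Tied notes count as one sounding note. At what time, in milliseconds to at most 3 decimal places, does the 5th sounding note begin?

1. 0.0ms @ 0 + 186.335ms (2/7)
2. 186.335ms @ 2/7 + 186.335ms (2/7)
3. 372.671ms @ 4/7 + 186.335ms (2/7)
4. 559.006ms @ 6/7 + 186.335ms (2/7)
5. 745.342ms @ 8/7 + 186.335ms (2/7)
6. 931.677ms @ 10/7 + 1677.019ms (18/7)

note 5 onset = 8/7b = 745.342ms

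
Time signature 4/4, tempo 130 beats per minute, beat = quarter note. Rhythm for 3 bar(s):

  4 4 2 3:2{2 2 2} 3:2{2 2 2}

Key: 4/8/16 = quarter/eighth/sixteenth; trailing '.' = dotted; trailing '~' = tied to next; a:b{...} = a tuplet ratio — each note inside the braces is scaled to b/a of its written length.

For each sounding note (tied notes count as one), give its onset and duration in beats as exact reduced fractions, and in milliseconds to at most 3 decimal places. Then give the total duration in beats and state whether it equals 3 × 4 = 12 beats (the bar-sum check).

1) 0.0ms=0b +461.538ms=1b
2) 461.538ms=1b +461.538ms=1b
3) 923.077ms=2b +923.077ms=2b
4) 1846.154ms=4b +615.385ms=4/3b
5) 2461.538ms=16/3b +615.385ms=4/3b
6) 3076.923ms=20/3b +615.385ms=4/3b
7) 3692.308ms=8b +615.385ms=4/3b
8) 4307.692ms=28/3b +615.385ms=4/3b
9) 4923.077ms=32/3b +615.385ms=4/3b
Σ=12b of 12 (130bpm 4/4) — PASS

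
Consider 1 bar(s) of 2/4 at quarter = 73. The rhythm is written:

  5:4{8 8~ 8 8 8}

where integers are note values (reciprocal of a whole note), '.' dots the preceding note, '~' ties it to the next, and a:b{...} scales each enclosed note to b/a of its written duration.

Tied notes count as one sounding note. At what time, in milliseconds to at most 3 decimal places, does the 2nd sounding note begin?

note 2 onset = 2/5b = 328.767ms

1. 0.0ms @ 0 + 328.767ms (2/5)
2. 328.767ms @ 2/5 + 657.534ms (4/5)
3. 986.301ms @ 6/5 + 328.767ms (2/5)
4. 1315.068ms @ 8/5 + 328.767ms (2/5)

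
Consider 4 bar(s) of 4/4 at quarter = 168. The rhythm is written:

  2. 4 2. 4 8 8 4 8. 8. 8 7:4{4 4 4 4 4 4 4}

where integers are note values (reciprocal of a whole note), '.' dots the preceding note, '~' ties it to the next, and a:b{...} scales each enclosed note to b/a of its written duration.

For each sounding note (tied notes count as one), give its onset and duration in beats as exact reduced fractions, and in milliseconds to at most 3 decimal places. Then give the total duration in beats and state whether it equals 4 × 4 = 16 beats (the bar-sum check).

1) 0.0ms=0b +1071.429ms=3b
2) 1071.429ms=3b +357.143ms=1b
3) 1428.571ms=4b +1071.429ms=3b
4) 2500.0ms=7b +357.143ms=1b
5) 2857.143ms=8b +178.571ms=1/2b
6) 3035.714ms=17/2b +178.571ms=1/2b
7) 3214.286ms=9b +357.143ms=1b
8) 3571.429ms=10b +267.857ms=3/4b
9) 3839.286ms=43/4b +267.857ms=3/4b
10) 4107.143ms=23/2b +178.571ms=1/2b
11) 4285.714ms=12b +204.082ms=4/7b
12) 4489.796ms=88/7b +204.082ms=4/7b
13) 4693.878ms=92/7b +204.082ms=4/7b
14) 4897.959ms=96/7b +204.082ms=4/7b
15) 5102.041ms=100/7b +204.082ms=4/7b
16) 5306.122ms=104/7b +204.082ms=4/7b
17) 5510.204ms=108/7b +204.082ms=4/7b
Σ=16b of 16 (168bpm 4/4) — PASS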